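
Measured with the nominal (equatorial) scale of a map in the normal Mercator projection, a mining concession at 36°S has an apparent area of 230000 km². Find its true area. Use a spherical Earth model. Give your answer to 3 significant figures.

For Mercator, h = k = sec φ (a conformal cylindrical projection has a single point scale, 1/cos φ).
Areal scale = k² = sec²φ = 1/cos²(36°) = 1/0.8090² = 1.528.
True area = apparent / (areal scale) = 230000 / 1.528 ≈ 151000 km².

151000 km²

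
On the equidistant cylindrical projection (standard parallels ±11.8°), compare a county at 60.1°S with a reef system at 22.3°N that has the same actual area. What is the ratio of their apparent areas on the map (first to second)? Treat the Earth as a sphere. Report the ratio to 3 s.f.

In the equirectangular projection with standard parallel φ₀ = 11.8° (x = Rλ cos φ₀, y = Rφ), meridians are true-scale (h = 1) and the parallel scale is k = cos φ₀ / cos φ.
Areal scale at 60.1°: h·k = 1.000 × 1.964 = 1.964.
Areal scale at 22.3°: h·k = 1.000 × 1.058 = 1.058.
Ratio = 1.964/1.058 ≈ 1.86.

1.86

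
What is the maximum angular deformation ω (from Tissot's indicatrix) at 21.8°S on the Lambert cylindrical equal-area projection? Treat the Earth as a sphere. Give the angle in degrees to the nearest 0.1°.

The Lambert cylindrical equal-area projection is the cylindrical equal-area projection with its standard parallel at the equator (φ₀ = 0). A cylindrical equal-area projection with standard parallel φ₀ has meridian scale h = cos φ / cos φ₀ and parallel scale k = cos φ₀ / cos φ (so areas are preserved, h·k = 1).
At 21.8°: h = 0.9285, k = 1.077; principal scales a = 1.077, b = 0.9285.
sin(ω/2) = (a − b)/(a + b) = 0.1485/2.006 = 0.07406, so ω = 2 arcsin(0.07406) ≈ 8.5°.

8.5°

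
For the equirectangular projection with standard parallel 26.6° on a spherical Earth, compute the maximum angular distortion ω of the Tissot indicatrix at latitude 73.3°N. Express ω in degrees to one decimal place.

With standard parallel φ₀ = 26.6°, the equirectangular projection gives x = Rλ cos φ₀, y = Rφ, so h = 1 and k = cos 26.6° / cos φ.
At 73.3°: h = 1.000, k = 3.112; principal scales a = 3.112, b = 1.000.
sin(ω/2) = (a − b)/(a + b) = 2.112/4.112 = 0.5136, so ω = 2 arcsin(0.5136) ≈ 61.8°.

61.8°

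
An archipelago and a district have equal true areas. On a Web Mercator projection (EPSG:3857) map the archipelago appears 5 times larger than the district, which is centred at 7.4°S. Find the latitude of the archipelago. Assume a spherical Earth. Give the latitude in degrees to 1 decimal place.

63.7°

On Mercator, (apparent₁)/(apparent₂) = sec²φ₁ / sec²φ₂ when true areas are equal.
cos²φ₂ / cos²φ₁ = 5  ⇒  cos φ₁ = cos 7.4° / √5 = 0.9917/2.236 = 0.4435.
φ₁ = arccos(0.4435) ≈ 63.7°.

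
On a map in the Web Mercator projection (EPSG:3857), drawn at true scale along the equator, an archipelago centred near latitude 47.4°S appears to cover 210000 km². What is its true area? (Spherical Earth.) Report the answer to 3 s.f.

For Mercator, h = k = sec φ (a conformal cylindrical projection has a single point scale, 1/cos φ).
Areal scale = k² = sec²φ = 1/cos²(47.4°) = 1/0.6769² = 2.183.
True area = apparent / (areal scale) = 210000 / 2.183 ≈ 96200 km².

96200 km²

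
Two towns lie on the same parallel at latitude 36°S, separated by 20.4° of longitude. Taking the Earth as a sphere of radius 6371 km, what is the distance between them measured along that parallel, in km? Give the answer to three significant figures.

Arc length along a parallel = R cos φ · Δλ (with Δλ in radians).
= 6371 × cos 36° × (20.4° × π/180) = 6371 × 0.8090 × 0.3560 ≈ 1840 km.

1840 km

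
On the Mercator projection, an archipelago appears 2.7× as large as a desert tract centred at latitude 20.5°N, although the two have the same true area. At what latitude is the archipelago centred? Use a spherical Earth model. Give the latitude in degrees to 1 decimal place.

Mercator areal scale is sec²φ, so apparent-area ratio = sec²φ₁ / sec²φ₂ = cos²φ₂ / cos²φ₁.
cos²φ₂ / cos²φ₁ = 2.7  ⇒  cos φ₁ = cos 20.5° / √2.7 = 0.9367/1.643 = 0.5700.
φ₁ = arccos(0.5700) ≈ 55.2°.

55.2°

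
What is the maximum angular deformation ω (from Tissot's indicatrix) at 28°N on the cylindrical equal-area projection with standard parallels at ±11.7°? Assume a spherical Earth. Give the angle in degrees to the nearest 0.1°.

A cylindrical equal-area projection with standard parallel φ₀ has meridian scale h = cos φ / cos φ₀ and parallel scale k = cos φ₀ / cos φ (so areas are preserved, h·k = 1).
At 28°: h = 0.9017, k = 1.109; principal scales a = 1.109, b = 0.9017.
sin(ω/2) = (a − b)/(a + b) = 0.2074/2.011 = 0.1031, so ω = 2 arcsin(0.1031) ≈ 11.8°.

11.8°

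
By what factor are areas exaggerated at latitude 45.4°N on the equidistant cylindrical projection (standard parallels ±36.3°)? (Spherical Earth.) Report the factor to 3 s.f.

1.15

With standard parallel φ₀ = 36.3°, the equirectangular projection gives x = Rλ cos φ₀, y = Rφ, so h = 1 and k = cos 36.3° / cos φ.
Areal scale = h·k = 1 × cos φ₀ / cos φ; at 45.4°, h = 1.000, k = 1.148, so h·k = 1.148.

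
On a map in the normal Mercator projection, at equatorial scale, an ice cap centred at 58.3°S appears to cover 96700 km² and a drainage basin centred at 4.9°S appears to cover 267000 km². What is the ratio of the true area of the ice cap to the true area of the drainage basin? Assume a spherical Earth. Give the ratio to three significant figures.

On Mercator the areal scale is sec²φ, so true area = apparent × cos²φ.
True area of ice cap: 96700 × cos²(58.3°) = 96700 × 0.2761 = 26700 km².
True area of drainage basin: 267000 × cos²(4.9°) = 267000 × 0.9927 = 265100 km².
Ratio = 26700 / 265100 ≈ 0.101.

0.101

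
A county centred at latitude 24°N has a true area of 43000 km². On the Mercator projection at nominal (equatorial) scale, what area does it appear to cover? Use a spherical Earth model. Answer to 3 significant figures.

Mercator is conformal, so the point scale is isotropic: h = k = sec φ = 1/cos φ.
Areal scale = k² = sec²φ = 1/cos²(24°) = 1/0.9135² = 1.198.
Apparent area = 43000 × 1.198 ≈ 51500 km².

51500 km²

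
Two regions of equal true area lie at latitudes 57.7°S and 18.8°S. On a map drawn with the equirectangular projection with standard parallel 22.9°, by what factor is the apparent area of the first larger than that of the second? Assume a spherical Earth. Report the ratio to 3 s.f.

In the equirectangular projection with standard parallel φ₀ = 22.9° (x = Rλ cos φ₀, y = Rφ), meridians are true-scale (h = 1) and the parallel scale is k = cos φ₀ / cos φ.
Areal scale at 57.7°: h·k = 1.000 × 1.724 = 1.724.
Areal scale at 18.8°: h·k = 1.000 × 0.9731 = 0.9731.
Ratio = 1.724/0.9731 ≈ 1.77.

1.77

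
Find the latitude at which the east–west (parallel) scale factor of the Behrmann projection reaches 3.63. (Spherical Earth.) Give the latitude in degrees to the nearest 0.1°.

76.2°

Behrmann is a cylindrical equal-area projection with standard parallels at ±30°. Cylindrical equal-area (φ₀ = 30°): h = cos φ / cos 30° along meridians, k = cos 30° / cos φ along parallels; h·k = 1.
k = cos φ₀ / cos φ = 3.63  ⇒  cos φ = cos 30° / 3.63 = 0.2386.
φ = arccos(0.2386) ≈ 76.2°.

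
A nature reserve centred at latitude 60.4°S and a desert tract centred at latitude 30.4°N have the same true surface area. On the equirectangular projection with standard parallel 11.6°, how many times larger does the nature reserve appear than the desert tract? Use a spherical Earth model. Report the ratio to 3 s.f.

The equidistant cylindrical projection with φ₀ = 11.6° has h = 1 (meridians true) and k = cos φ₀ / cos φ along parallels.
Areal scale at 60.4°: h·k = 1.000 × 1.983 = 1.983.
Areal scale at 30.4°: h·k = 1.000 × 1.136 = 1.136.
Ratio = 1.983/1.136 ≈ 1.75.

1.75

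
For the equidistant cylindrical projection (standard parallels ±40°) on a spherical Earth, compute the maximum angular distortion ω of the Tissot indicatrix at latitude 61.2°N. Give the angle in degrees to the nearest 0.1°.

26.3°

In the equirectangular projection with standard parallel φ₀ = 40° (x = Rλ cos φ₀, y = Rφ), meridians are true-scale (h = 1) and the parallel scale is k = cos φ₀ / cos φ.
At 61.2°: h = 1.000, k = 1.590; principal scales a = 1.590, b = 1.000.
sin(ω/2) = (a − b)/(a + b) = 0.5901/2.590 = 0.2278, so ω = 2 arcsin(0.2278) ≈ 26.3°.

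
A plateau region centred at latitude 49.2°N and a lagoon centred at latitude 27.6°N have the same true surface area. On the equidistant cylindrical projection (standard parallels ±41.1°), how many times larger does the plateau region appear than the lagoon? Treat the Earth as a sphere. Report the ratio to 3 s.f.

The equidistant cylindrical projection with φ₀ = 41.1° has h = 1 (meridians true) and k = cos φ₀ / cos φ along parallels.
Areal scale at 49.2°: h·k = 1.000 × 1.153 = 1.153.
Areal scale at 27.6°: h·k = 1.000 × 0.8503 = 0.8503.
Ratio = 1.153/0.8503 ≈ 1.36.

1.36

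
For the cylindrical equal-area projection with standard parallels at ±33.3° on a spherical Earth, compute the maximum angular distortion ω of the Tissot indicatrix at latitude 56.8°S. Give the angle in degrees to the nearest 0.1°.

47.1°

For cylindrical equal-area with standard parallel φ₀, h = cos φ / cos φ₀ and k = cos φ₀ / cos φ, so h·k = 1.
At 56.8°: h = 0.6551, k = 1.526; principal scales a = 1.526, b = 0.6551.
sin(ω/2) = (a − b)/(a + b) = 0.8713/2.182 = 0.3994, so ω = 2 arcsin(0.3994) ≈ 47.1°.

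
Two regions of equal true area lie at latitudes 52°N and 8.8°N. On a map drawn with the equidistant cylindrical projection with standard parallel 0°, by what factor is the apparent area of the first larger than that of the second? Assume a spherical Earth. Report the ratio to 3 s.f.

In the plate carrée (x = Rλ, y = Rφ), meridians are true-scale (h = 1) and parallels are stretched by k = sec φ.
Areal scale at 52°: h·k = 1.000 × 1.624 = 1.624.
Areal scale at 8.8°: h·k = 1.000 × 1.012 = 1.012.
Ratio = 1.624/1.012 ≈ 1.61.

1.61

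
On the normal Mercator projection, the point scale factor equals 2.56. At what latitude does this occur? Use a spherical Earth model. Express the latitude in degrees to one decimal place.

Mercator scale is k = sec φ = 1/cos φ.
1/cos φ = 2.56  ⇒  cos φ = 0.3906  ⇒  φ = arccos(0.3906) ≈ 67.0°.

67.0°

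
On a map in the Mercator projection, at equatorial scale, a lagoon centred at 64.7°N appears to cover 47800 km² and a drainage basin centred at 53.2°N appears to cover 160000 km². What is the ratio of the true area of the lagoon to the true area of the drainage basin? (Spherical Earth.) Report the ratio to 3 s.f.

Mercator's areal exaggeration is sec²φ; hence true area = (apparent area) · cos²φ.
True area of lagoon: 47800 × cos²(64.7°) = 47800 × 0.1826 = 8730 km².
True area of drainage basin: 160000 × cos²(53.2°) = 160000 × 0.3588 = 57410 km².
Ratio = 8730 / 57410 ≈ 0.152.

0.152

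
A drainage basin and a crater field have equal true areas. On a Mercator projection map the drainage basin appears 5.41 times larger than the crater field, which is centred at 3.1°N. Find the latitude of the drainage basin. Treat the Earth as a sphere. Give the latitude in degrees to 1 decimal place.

64.6°

Mercator areal scale is sec²φ, so apparent-area ratio = sec²φ₁ / sec²φ₂ = cos²φ₂ / cos²φ₁.
cos²φ₂ / cos²φ₁ = 5.41  ⇒  cos φ₁ = cos 3.1° / √5.41 = 0.9985/2.326 = 0.4293.
φ₁ = arccos(0.4293) ≈ 64.6°.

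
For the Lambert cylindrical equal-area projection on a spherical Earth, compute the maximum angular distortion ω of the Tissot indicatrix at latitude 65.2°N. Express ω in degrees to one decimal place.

89.0°

The Lambert cylindrical equal-area projection is the cylindrical equal-area projection with its standard parallel at the equator (φ₀ = 0). Cylindrical equal-area (φ₀ = 0°): h = cos φ / cos 0° along meridians, k = cos 0° / cos φ along parallels; h·k = 1.
At 65.2°: h = 0.4195, k = 2.384; principal scales a = 2.384, b = 0.4195.
sin(ω/2) = (a − b)/(a + b) = 1.965/2.804 = 0.7008, so ω = 2 arcsin(0.7008) ≈ 89.0°.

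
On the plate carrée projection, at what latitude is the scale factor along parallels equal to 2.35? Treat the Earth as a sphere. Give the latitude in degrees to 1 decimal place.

64.8°

Plate carrée: h = 1, k = sec φ along parallels.
sec φ = 2.35  ⇒  cos φ = 0.4255  ⇒  φ ≈ 64.8°.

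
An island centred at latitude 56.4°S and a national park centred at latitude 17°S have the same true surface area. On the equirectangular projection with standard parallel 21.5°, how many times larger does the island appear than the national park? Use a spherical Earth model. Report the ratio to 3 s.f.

1.73

The equidistant cylindrical projection with φ₀ = 21.5° has h = 1 (meridians true) and k = cos φ₀ / cos φ along parallels.
Areal scale at 56.4°: h·k = 1.000 × 1.681 = 1.681.
Areal scale at 17°: h·k = 1.000 × 0.9729 = 0.9729.
Ratio = 1.681/0.9729 ≈ 1.73.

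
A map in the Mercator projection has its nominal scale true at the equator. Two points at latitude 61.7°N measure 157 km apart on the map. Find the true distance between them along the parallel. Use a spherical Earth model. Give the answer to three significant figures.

For Mercator, h = k = sec φ (a conformal cylindrical projection has a single point scale, 1/cos φ).
Along the parallel at 61.7°, map distances are exaggerated by k = sec 61.7° = 2.109.
True distance = 157 / 2.109 = 157 × cos 61.7° ≈ 74.4 km.

74.4 km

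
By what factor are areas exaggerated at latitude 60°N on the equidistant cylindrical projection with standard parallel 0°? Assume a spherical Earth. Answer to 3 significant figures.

For the equirectangular projection with φ₀ = 0 (plate carrée), h = 1 along meridians and k = sec φ along parallels.
Areal scale = h·k = 1 × sec φ; at 60°, h = 1.000, k = 2.000, so h·k = 2.000.

2.00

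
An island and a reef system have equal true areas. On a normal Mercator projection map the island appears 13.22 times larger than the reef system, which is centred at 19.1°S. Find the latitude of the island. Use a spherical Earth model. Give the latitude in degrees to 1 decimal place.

74.9°

On Mercator, (apparent₁)/(apparent₂) = sec²φ₁ / sec²φ₂ when true areas are equal.
cos²φ₂ / cos²φ₁ = 13.22  ⇒  cos φ₁ = cos 19.1° / √13.22 = 0.9449/3.636 = 0.2599.
φ₁ = arccos(0.2599) ≈ 74.9°.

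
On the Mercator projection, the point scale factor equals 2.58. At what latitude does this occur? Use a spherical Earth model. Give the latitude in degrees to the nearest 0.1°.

Mercator scale is k = sec φ = 1/cos φ.
1/cos φ = 2.58  ⇒  cos φ = 0.3876  ⇒  φ = arccos(0.3876) ≈ 67.2°.

67.2°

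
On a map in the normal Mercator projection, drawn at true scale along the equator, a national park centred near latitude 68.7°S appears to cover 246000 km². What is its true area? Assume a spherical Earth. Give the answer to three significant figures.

32500 km²

Mercator is conformal, so the point scale is isotropic: h = k = sec φ = 1/cos φ.
Areal scale = k² = sec²φ = 1/cos²(68.7°) = 1/0.3633² = 7.579.
True area = apparent / (areal scale) = 246000 / 7.579 ≈ 32500 km².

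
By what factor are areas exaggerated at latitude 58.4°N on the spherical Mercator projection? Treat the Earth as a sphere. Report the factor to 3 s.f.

The Mercator projection is conformal; its linear scale factor is the same in every direction and equals sec φ = 1/cos φ.
Areal scale = k² = sec²φ = 1/cos²(58.4°) = 1/0.5240² = 3.642.

3.64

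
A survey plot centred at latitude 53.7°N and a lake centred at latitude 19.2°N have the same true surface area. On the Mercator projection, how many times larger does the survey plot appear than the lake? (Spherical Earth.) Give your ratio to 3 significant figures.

2.54

Mercator areal scale is sec²φ.
At 53.7°: sec²(53.7°) = 1/0.5920² = 2.853.
At 19.2°: sec²(19.2°) = 1/0.9444² = 1.121.
Ratio = 2.853/1.121 = cos²(19.2°)/cos²(53.7°) ≈ 2.54.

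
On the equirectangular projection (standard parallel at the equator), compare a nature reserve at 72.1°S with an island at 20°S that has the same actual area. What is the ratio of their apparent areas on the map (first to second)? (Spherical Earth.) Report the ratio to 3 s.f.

Plate carrée maps x = Rλ, y = Rφ. The meridian scale is h = 1 and the parallel scale is k = 1/cos φ = sec φ.
Areal scale at 72.1°: h·k = 1.000 × 3.254 = 3.254.
Areal scale at 20°: h·k = 1.000 × 1.064 = 1.064.
Ratio = 3.254/1.064 ≈ 3.06.

3.06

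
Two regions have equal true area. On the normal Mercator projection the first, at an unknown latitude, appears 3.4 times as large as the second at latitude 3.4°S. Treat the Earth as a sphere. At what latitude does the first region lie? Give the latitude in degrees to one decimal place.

Mercator areal scale is sec²φ, so apparent-area ratio = sec²φ₁ / sec²φ₂ = cos²φ₂ / cos²φ₁.
cos²φ₂ / cos²φ₁ = 3.4  ⇒  cos φ₁ = cos 3.4° / √3.4 = 0.9982/1.844 = 0.5414.
φ₁ = arccos(0.5414) ≈ 57.2°.

57.2°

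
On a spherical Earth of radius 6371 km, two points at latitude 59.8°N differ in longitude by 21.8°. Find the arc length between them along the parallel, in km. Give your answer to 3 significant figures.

Arc length along a parallel = R cos φ · Δλ (with Δλ in radians).
= 6371 × cos 59.8° × (21.8° × π/180) = 6371 × 0.5030 × 0.3805 ≈ 1220 km.

1220 km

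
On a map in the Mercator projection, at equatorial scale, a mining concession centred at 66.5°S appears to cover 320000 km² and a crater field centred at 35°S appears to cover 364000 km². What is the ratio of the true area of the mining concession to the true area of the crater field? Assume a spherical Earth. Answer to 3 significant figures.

Since Mercator area scale is 1/cos²φ, the true area equals the apparent area multiplied by cos²φ.
True area of mining concession: 320000 × cos²(66.5°) = 320000 × 0.1590 = 50880 km².
True area of crater field: 364000 × cos²(35°) = 364000 × 0.6710 = 244200 km².
Ratio = 50880 / 244200 ≈ 0.208.

0.208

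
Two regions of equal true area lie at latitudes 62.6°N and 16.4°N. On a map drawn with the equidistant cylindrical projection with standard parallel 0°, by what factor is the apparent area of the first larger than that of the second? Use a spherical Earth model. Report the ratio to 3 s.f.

For the equirectangular projection with φ₀ = 0 (plate carrée), h = 1 along meridians and k = sec φ along parallels.
Areal scale at 62.6°: h·k = 1.000 × 2.173 = 2.173.
Areal scale at 16.4°: h·k = 1.000 × 1.042 = 1.042.
Ratio = 2.173/1.042 ≈ 2.08.

2.08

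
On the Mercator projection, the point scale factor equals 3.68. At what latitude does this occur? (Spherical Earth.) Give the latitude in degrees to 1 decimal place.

74.2°

Mercator scale is k = sec φ = 1/cos φ.
1/cos φ = 3.68  ⇒  cos φ = 0.2717  ⇒  φ = arccos(0.2717) ≈ 74.2°.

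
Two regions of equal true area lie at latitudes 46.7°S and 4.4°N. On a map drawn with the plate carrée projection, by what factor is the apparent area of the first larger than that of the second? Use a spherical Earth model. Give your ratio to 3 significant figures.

1.45

Plate carrée maps x = Rλ, y = Rφ. The meridian scale is h = 1 and the parallel scale is k = 1/cos φ = sec φ.
Areal scale at 46.7°: h·k = 1.000 × 1.458 = 1.458.
Areal scale at 4.4°: h·k = 1.000 × 1.003 = 1.003.
Ratio = 1.458/1.003 ≈ 1.45.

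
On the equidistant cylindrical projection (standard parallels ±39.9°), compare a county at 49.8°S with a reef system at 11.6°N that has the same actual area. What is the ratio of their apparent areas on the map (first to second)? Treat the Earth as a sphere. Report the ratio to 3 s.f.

1.52

The equidistant cylindrical projection with φ₀ = 39.9° has h = 1 (meridians true) and k = cos φ₀ / cos φ along parallels.
Areal scale at 49.8°: h·k = 1.000 × 1.189 = 1.189.
Areal scale at 11.6°: h·k = 1.000 × 0.7832 = 0.7832.
Ratio = 1.189/0.7832 ≈ 1.52.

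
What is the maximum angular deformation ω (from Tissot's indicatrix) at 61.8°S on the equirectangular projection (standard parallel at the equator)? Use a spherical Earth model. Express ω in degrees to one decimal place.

For the equirectangular projection with φ₀ = 0 (plate carrée), h = 1 along meridians and k = sec φ along parallels.
At 61.8°: h = 1.000, k = 2.116; principal scales a = 2.116, b = 1.000.
sin(ω/2) = (a − b)/(a + b) = 1.116/3.116 = 0.3582, so ω = 2 arcsin(0.3582) ≈ 42.0°.

42.0°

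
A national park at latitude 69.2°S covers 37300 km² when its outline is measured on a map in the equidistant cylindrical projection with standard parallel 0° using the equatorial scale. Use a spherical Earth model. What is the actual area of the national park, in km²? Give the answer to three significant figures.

13200 km²

In the plate carrée (x = Rλ, y = Rφ), meridians are true-scale (h = 1) and parallels are stretched by k = sec φ.
Areal scale = h·k = 1 × sec φ; at 69.2°, h = 1.000, k = 2.816, so h·k = 2.816.
True area = apparent / (areal scale) = 37300 / 2.816 ≈ 13200 km².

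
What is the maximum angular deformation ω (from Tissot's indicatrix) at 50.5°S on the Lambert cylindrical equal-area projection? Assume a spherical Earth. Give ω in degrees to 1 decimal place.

50.2°

The Lambert cylindrical equal-area projection is the cylindrical equal-area projection with its standard parallel at the equator (φ₀ = 0). A cylindrical equal-area projection with standard parallel φ₀ has meridian scale h = cos φ / cos φ₀ and parallel scale k = cos φ₀ / cos φ (so areas are preserved, h·k = 1).
At 50.5°: h = 0.6361, k = 1.572; principal scales a = 1.572, b = 0.6361.
sin(ω/2) = (a − b)/(a + b) = 0.9361/2.208 = 0.4239, so ω = 2 arcsin(0.4239) ≈ 50.2°.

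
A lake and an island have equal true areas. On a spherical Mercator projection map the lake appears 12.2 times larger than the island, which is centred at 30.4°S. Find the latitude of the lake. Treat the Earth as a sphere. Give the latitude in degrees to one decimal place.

75.7°

Mercator areal scale is sec²φ, so apparent-area ratio = sec²φ₁ / sec²φ₂ = cos²φ₂ / cos²φ₁.
cos²φ₂ / cos²φ₁ = 12.2  ⇒  cos φ₁ = cos 30.4° / √12.2 = 0.8625/3.493 = 0.2469.
φ₁ = arccos(0.2469) ≈ 75.7°.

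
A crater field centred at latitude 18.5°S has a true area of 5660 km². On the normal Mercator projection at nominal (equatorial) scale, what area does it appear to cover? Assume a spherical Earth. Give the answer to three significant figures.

6290 km²

For Mercator, h = k = sec φ (a conformal cylindrical projection has a single point scale, 1/cos φ).
Areal scale = k² = sec²φ = 1/cos²(18.5°) = 1/0.9483² = 1.112.
Apparent area = 5660 × 1.112 ≈ 6290 km².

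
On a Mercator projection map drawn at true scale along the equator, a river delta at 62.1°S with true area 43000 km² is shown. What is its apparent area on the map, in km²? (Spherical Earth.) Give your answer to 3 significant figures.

196000 km²

Mercator is conformal, so the point scale is isotropic: h = k = sec φ = 1/cos φ.
Areal scale = k² = sec²φ = 1/cos²(62.1°) = 1/0.4679² = 4.567.
Apparent area = 43000 × 4.567 ≈ 196000 km².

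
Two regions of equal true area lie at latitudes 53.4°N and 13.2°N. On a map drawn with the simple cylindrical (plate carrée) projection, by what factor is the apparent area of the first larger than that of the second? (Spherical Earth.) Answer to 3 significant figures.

1.63

Plate carrée maps x = Rλ, y = Rφ. The meridian scale is h = 1 and the parallel scale is k = 1/cos φ = sec φ.
Areal scale at 53.4°: h·k = 1.000 × 1.677 = 1.677.
Areal scale at 13.2°: h·k = 1.000 × 1.027 = 1.027.
Ratio = 1.677/1.027 ≈ 1.63.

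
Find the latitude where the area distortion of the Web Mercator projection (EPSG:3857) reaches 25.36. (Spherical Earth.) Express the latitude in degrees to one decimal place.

Mercator areal scale is sec²φ.
sec²φ = 25.36  ⇒  cos²φ = 0.03943  ⇒  cos φ = 0.1986.
φ = arccos(0.1986) ≈ 78.5°.

78.5°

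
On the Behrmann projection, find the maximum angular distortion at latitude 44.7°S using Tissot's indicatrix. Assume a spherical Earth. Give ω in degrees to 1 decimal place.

Behrmann is a cylindrical equal-area projection with standard parallels at ±30°. A cylindrical equal-area projection with standard parallel φ₀ has meridian scale h = cos φ / cos φ₀ and parallel scale k = cos φ₀ / cos φ (so areas are preserved, h·k = 1).
At 44.7°: h = 0.8208, k = 1.218; principal scales a = 1.218, b = 0.8208.
sin(ω/2) = (a − b)/(a + b) = 0.3976/2.039 = 0.1950, so ω = 2 arcsin(0.1950) ≈ 22.5°.

22.5°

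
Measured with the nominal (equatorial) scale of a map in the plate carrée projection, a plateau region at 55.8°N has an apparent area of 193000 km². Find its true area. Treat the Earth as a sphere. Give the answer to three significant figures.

Plate carrée maps x = Rλ, y = Rφ. The meridian scale is h = 1 and the parallel scale is k = 1/cos φ = sec φ.
Areal scale = h·k = 1 × sec φ; at 55.8°, h = 1.000, k = 1.779, so h·k = 1.779.
True area = apparent / (areal scale) = 193000 / 1.779 ≈ 108000 km².

108000 km²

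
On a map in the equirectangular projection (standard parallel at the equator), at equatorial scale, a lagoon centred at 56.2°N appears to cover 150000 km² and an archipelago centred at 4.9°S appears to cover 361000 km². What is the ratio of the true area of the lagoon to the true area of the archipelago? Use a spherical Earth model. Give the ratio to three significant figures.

On the plate carrée, areal scale = h·k = 1 × sec φ, so true area = apparent × cos φ.
True area of lagoon: 150000 × cos(56.2°) = 150000 × 0.5563 = 83440 km².
True area of archipelago: 361000 × cos(4.9°) = 361000 × 0.9963 = 359700 km².
Ratio = 83440 / 359700 ≈ 0.232.

0.232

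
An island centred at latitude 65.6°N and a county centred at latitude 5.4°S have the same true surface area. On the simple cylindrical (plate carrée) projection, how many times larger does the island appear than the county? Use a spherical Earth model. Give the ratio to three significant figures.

For the equirectangular projection with φ₀ = 0 (plate carrée), h = 1 along meridians and k = sec φ along parallels.
Areal scale at 65.6°: h·k = 1.000 × 2.421 = 2.421.
Areal scale at 5.4°: h·k = 1.000 × 1.004 = 1.004.
Ratio = 2.421/1.004 ≈ 2.41.

2.41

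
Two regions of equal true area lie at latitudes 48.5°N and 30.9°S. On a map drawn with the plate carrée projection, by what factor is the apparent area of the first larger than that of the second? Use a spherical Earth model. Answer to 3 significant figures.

For the equirectangular projection with φ₀ = 0 (plate carrée), h = 1 along meridians and k = sec φ along parallels.
Areal scale at 48.5°: h·k = 1.000 × 1.509 = 1.509.
Areal scale at 30.9°: h·k = 1.000 × 1.165 = 1.165.
Ratio = 1.509/1.165 ≈ 1.29.

1.29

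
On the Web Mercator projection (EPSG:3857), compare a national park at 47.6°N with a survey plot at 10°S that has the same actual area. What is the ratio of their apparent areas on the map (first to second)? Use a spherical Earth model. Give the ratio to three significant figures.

Mercator is conformal with k = sec φ, so areal scale = k² = sec²φ.
At 47.6°: sec²(47.6°) = 1/0.6743² = 2.199.
At 10°: sec²(10°) = 1/0.9848² = 1.031.
Ratio = 2.199/1.031 = cos²(10°)/cos²(47.6°) ≈ 2.13.

2.13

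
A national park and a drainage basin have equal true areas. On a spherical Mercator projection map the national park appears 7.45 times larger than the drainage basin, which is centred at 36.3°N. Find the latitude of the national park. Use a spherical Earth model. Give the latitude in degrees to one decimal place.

72.8°

On Mercator, (apparent₁)/(apparent₂) = sec²φ₁ / sec²φ₂ when true areas are equal.
cos²φ₂ / cos²φ₁ = 7.45  ⇒  cos φ₁ = cos 36.3° / √7.45 = 0.8059/2.729 = 0.2953.
φ₁ = arccos(0.2953) ≈ 72.8°.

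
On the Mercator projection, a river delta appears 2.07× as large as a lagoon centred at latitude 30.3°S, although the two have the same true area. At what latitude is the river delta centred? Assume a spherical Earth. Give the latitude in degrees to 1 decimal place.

53.1°

For equal true areas on Mercator, apparent areas scale as sec²φ, so the ratio is cos²φ₂ / cos²φ₁.
cos²φ₂ / cos²φ₁ = 2.07  ⇒  cos φ₁ = cos 30.3° / √2.07 = 0.8634/1.439 = 0.6001.
φ₁ = arccos(0.6001) ≈ 53.1°.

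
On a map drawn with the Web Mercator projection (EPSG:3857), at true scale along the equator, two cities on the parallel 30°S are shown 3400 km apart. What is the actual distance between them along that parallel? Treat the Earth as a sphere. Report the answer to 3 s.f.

2940 km

The Mercator projection is conformal; its linear scale factor is the same in every direction and equals sec φ = 1/cos φ.
Along the parallel at 30°, map distances are exaggerated by k = sec 30° = 1.155.
True distance = 3400 / 1.155 = 3400 × cos 30° ≈ 2940 km.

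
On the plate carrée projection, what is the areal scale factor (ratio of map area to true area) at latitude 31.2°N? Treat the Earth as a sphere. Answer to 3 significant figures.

In the plate carrée (x = Rλ, y = Rφ), meridians are true-scale (h = 1) and parallels are stretched by k = sec φ.
Areal scale = h·k = 1 × sec φ; at 31.2°, h = 1.000, k = 1.169, so h·k = 1.169.

1.17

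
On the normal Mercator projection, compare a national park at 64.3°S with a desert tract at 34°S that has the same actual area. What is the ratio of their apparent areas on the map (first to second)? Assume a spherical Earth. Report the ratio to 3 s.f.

On Mercator, area is exaggerated by sec²φ = 1/cos²φ.
At 64.3°: sec²(64.3°) = 1/0.4337² = 5.317.
At 34°: sec²(34°) = 1/0.8290² = 1.455.
Ratio = 5.317/1.455 = cos²(34°)/cos²(64.3°) ≈ 3.65.

3.65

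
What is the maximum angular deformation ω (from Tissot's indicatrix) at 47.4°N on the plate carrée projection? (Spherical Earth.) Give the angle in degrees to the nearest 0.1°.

In the plate carrée (x = Rλ, y = Rφ), meridians are true-scale (h = 1) and parallels are stretched by k = sec φ.
At 47.4°: h = 1.000, k = 1.477; principal scales a = 1.477, b = 1.000.
sin(ω/2) = (a − b)/(a + b) = 0.4774/2.477 = 0.1927, so ω = 2 arcsin(0.1927) ≈ 22.2°.

22.2°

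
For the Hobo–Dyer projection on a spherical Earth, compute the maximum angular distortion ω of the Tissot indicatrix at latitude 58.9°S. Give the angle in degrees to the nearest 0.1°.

47.7°

Hobo–Dyer is a cylindrical equal-area projection with standard parallels at ±37.5°. Cylindrical equal-area (φ₀ = 37.5°): h = cos φ / cos 37.5° along meridians, k = cos 37.5° / cos φ along parallels; h·k = 1.
At 58.9°: h = 0.6511, k = 1.536; principal scales a = 1.536, b = 0.6511.
sin(ω/2) = (a − b)/(a + b) = 0.8848/2.187 = 0.4046, so ω = 2 arcsin(0.4046) ≈ 47.7°.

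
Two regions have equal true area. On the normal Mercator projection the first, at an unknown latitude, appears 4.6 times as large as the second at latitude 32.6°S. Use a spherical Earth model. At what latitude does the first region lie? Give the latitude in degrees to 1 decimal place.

Mercator areal scale is sec²φ, so apparent-area ratio = sec²φ₁ / sec²φ₂ = cos²φ₂ / cos²φ₁.
cos²φ₂ / cos²φ₁ = 4.6  ⇒  cos φ₁ = cos 32.6° / √4.6 = 0.8425/2.145 = 0.3928.
φ₁ = arccos(0.3928) ≈ 66.9°.

66.9°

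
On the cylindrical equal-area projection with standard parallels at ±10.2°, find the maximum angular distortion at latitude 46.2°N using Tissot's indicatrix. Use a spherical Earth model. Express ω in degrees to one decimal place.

Cylindrical equal-area (φ₀ = 10.2°): h = cos φ / cos 10.2° along meridians, k = cos 10.2° / cos φ along parallels; h·k = 1.
At 46.2°: h = 0.7033, k = 1.422; principal scales a = 1.422, b = 0.7033.
sin(ω/2) = (a − b)/(a + b) = 0.7187/2.125 = 0.3382, so ω = 2 arcsin(0.3382) ≈ 39.5°.

39.5°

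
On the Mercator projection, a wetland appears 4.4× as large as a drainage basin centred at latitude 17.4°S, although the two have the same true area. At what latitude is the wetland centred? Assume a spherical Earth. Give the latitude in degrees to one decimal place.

On Mercator, (apparent₁)/(apparent₂) = sec²φ₁ / sec²φ₂ when true areas are equal.
cos²φ₂ / cos²φ₁ = 4.4  ⇒  cos φ₁ = cos 17.4° / √4.4 = 0.9542/2.098 = 0.4549.
φ₁ = arccos(0.4549) ≈ 62.9°.

62.9°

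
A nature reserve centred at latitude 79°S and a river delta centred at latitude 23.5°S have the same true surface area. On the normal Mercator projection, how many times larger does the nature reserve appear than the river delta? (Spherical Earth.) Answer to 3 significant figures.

23.1

On Mercator, area is exaggerated by sec²φ = 1/cos²φ.
At 79°: sec²(79°) = 1/0.1908² = 27.47.
At 23.5°: sec²(23.5°) = 1/0.9171² = 1.189.
Ratio = 27.47/1.189 = cos²(23.5°)/cos²(79°) ≈ 23.1.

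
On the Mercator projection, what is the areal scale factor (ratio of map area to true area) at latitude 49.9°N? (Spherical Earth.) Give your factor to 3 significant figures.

2.41

For Mercator, h = k = sec φ (a conformal cylindrical projection has a single point scale, 1/cos φ).
Areal scale = k² = sec²φ = 1/cos²(49.9°) = 1/0.6441² = 2.410.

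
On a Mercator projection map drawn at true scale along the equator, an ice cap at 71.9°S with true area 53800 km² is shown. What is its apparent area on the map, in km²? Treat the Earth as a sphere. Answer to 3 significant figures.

For Mercator, h = k = sec φ (a conformal cylindrical projection has a single point scale, 1/cos φ).
Areal scale = k² = sec²φ = 1/cos²(71.9°) = 1/0.3107² = 10.36.
Apparent area = 53800 × 10.36 ≈ 557000 km².

557000 km²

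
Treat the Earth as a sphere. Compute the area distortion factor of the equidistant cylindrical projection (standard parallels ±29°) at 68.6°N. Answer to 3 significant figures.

2.40

In the equirectangular projection with standard parallel φ₀ = 29° (x = Rλ cos φ₀, y = Rφ), meridians are true-scale (h = 1) and the parallel scale is k = cos φ₀ / cos φ.
Areal scale = h·k = 1 × cos φ₀ / cos φ; at 68.6°, h = 1.000, k = 2.397, so h·k = 2.397.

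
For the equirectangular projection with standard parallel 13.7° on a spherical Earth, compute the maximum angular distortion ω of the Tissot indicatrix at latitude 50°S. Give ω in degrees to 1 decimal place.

With standard parallel φ₀ = 13.7°, the equirectangular projection gives x = Rλ cos φ₀, y = Rφ, so h = 1 and k = cos 13.7° / cos φ.
At 50°: h = 1.000, k = 1.511; principal scales a = 1.511, b = 1.000.
sin(ω/2) = (a − b)/(a + b) = 0.5115/2.511 = 0.2037, so ω = 2 arcsin(0.2037) ≈ 23.5°.

23.5°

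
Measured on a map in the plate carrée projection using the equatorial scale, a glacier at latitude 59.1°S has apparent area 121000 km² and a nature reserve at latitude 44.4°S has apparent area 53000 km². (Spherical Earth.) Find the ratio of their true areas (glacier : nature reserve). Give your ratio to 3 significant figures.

Plate carrée has h = 1 and k = sec φ, giving areal scale sec φ; true area = (apparent area) · cos φ.
True area of glacier: 121000 × cos(59.1°) = 121000 × 0.5135 = 62140 km².
True area of nature reserve: 53000 × cos(44.4°) = 53000 × 0.7145 = 37870 km².
Ratio = 62140 / 37870 ≈ 1.64.

1.64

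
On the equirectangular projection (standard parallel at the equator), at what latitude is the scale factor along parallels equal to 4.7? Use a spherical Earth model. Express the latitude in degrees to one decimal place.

Plate carrée: h = 1, k = sec φ along parallels.
sec φ = 4.7  ⇒  cos φ = 0.2128  ⇒  φ ≈ 77.7°.

77.7°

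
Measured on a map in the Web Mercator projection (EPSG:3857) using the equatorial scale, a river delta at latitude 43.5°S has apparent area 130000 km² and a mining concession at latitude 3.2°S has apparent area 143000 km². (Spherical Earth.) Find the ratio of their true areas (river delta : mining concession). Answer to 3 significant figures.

Since Mercator area scale is 1/cos²φ, the true area equals the apparent area multiplied by cos²φ.
True area of river delta: 130000 × cos²(43.5°) = 130000 × 0.5262 = 68400 km².
True area of mining concession: 143000 × cos²(3.2°) = 143000 × 0.9969 = 142600 km².
Ratio = 68400 / 142600 ≈ 0.480.

0.480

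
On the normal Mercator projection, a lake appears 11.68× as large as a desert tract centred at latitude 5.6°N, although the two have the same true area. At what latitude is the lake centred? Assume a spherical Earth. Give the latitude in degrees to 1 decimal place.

73.1°

For equal true areas on Mercator, apparent areas scale as sec²φ, so the ratio is cos²φ₂ / cos²φ₁.
cos²φ₂ / cos²φ₁ = 11.68  ⇒  cos φ₁ = cos 5.6° / √11.68 = 0.9952/3.418 = 0.2912.
φ₁ = arccos(0.2912) ≈ 73.1°.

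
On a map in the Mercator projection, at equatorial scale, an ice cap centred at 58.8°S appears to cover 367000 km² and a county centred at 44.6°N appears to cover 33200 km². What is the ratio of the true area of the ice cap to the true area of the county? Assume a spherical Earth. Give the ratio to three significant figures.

Since Mercator area scale is 1/cos²φ, the true area equals the apparent area multiplied by cos²φ.
True area of ice cap: 367000 × cos²(58.8°) = 367000 × 0.2684 = 98490 km².
True area of county: 33200 × cos²(44.6°) = 33200 × 0.5070 = 16830 km².
Ratio = 98490 / 16830 ≈ 5.85.

5.85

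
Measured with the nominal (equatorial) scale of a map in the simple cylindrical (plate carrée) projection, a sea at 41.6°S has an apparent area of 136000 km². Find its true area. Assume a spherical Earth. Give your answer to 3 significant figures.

For the equirectangular projection with φ₀ = 0 (plate carrée), h = 1 along meridians and k = sec φ along parallels.
Areal scale = h·k = 1 × sec φ; at 41.6°, h = 1.000, k = 1.337, so h·k = 1.337.
True area = apparent / (areal scale) = 136000 / 1.337 ≈ 102000 km².

102000 km²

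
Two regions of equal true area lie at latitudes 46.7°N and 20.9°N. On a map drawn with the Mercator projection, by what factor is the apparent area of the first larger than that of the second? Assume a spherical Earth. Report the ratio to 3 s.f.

On Mercator, area is exaggerated by sec²φ = 1/cos²φ.
At 46.7°: sec²(46.7°) = 1/0.6858² = 2.126.
At 20.9°: sec²(20.9°) = 1/0.9342² = 1.146.
Ratio = 2.126/1.146 = cos²(20.9°)/cos²(46.7°) ≈ 1.86.

1.86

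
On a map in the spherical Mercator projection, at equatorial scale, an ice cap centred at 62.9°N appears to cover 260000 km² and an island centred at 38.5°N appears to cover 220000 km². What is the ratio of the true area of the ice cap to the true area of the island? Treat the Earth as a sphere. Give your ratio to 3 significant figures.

Mercator's areal exaggeration is sec²φ; hence true area = (apparent area) · cos²φ.
True area of ice cap: 260000 × cos²(62.9°) = 260000 × 0.2075 = 53960 km².
True area of island: 220000 × cos²(38.5°) = 220000 × 0.6125 = 134700 km².
Ratio = 53960 / 134700 ≈ 0.400.

0.400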